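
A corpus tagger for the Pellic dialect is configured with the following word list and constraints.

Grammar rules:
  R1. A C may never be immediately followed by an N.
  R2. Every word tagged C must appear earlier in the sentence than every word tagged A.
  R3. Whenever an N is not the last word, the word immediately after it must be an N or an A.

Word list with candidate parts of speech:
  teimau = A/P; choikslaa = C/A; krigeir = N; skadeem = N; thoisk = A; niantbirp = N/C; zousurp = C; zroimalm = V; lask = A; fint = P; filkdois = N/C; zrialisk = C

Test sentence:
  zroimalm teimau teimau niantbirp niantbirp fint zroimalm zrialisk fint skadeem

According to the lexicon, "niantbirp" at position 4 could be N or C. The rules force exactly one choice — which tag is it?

C

Candidates per position — 1:zroimalm {V}; 2:teimau {A,P}; 3:teimau {A,P}; 4:niantbirp {N,C}; 5:niantbirp {N,C}; 6:fint {P}; 7:zroimalm {V}; 8:zrialisk {C}; 9:fint {P}; 10:skadeem {N}.
If word 2 were A, no tagging could satisfy rule 2; so word 2 is P.
If word 3 were A, no tagging could satisfy rule 2; so word 3 is P.
If word 4 were N, no tagging could satisfy rule 3; so word 4 is C.
If word 5 were N, no tagging could satisfy rule 1; so word 5 is C.
The only consistent sequence is: V P P C C P V C P N.
Checking: rule 1 satisfied; rule 2 satisfied; rule 3 satisfied.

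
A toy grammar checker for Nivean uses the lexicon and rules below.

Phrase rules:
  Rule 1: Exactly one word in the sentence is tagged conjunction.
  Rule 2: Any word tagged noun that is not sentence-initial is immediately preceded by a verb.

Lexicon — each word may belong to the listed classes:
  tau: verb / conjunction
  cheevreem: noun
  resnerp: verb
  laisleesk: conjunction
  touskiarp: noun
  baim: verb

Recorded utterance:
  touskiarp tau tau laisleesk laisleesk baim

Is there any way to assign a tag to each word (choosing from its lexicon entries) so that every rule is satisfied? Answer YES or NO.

Candidates per position — 1:touskiarp {noun}; 2:tau {verb,conjunction}; 3:tau {verb,conjunction}; 4:laisleesk {conjunction}; 5:laisleesk {conjunction}; 6:baim {verb}.
Rule 1 cannot be satisfied by any choice of tags from the lexicon.
So there is no consistent tagging.

NO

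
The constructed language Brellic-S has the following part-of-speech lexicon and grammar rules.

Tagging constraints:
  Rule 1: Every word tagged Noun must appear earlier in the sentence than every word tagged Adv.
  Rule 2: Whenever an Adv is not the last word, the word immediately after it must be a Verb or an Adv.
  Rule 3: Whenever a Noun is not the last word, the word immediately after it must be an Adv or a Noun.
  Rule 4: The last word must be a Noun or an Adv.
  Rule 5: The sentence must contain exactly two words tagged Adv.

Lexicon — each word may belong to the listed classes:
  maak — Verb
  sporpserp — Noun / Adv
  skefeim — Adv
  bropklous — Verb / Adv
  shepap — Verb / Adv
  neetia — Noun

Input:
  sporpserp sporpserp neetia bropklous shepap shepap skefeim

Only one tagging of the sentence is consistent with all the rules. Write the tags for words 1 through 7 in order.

Noun Noun Noun Adv Verb Verb Adv

Candidates per position — 1:sporpserp {Noun,Adv}; 2:sporpserp {Noun,Adv}; 3:neetia {Noun}; 4:bropklous {Verb,Adv}; 5:shepap {Verb,Adv}; 6:shepap {Verb,Adv}; 7:skefeim {Adv}.
Word 1 cannot be Adv — rule 1 would then fail for every completion. It is Noun.
Word 2 cannot be Adv — rule 1 would then fail for every completion. It is Noun.
Word 4 cannot be Verb — rule 3 would then fail for every completion. It is Adv.
Word 5 cannot be Adv — rule 5 would then fail for every completion. It is Verb.
Word 6 cannot be Adv — rule 5 would then fail for every completion. It is Verb.
That leaves exactly one tagging: Noun Noun Noun Adv Verb Verb Adv.
Verifying each rule — rule 1 holds; rule 2 holds; rule 3 holds; rule 4 holds; rule 5 holds.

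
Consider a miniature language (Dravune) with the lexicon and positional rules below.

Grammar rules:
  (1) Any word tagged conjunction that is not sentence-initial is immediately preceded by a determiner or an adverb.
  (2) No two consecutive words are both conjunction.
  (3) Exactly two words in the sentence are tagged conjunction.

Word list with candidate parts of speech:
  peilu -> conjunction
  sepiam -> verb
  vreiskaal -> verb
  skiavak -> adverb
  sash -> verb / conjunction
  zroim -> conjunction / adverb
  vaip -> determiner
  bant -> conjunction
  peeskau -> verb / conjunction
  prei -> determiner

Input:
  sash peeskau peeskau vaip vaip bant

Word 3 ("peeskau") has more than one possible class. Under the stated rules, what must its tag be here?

verb

Candidates per position — 1:sash {verb,conjunction}; 2:peeskau {verb,conjunction}; 3:peeskau {verb,conjunction}; 4:vaip {determiner}; 5:vaip {determiner}; 6:bant {conjunction}.
Word 2 cannot be conjunction — rule 1 would then fail for every completion. It is verb.
Word 3 cannot be conjunction — rule 1 would then fail for every completion. It is verb.
Word 1 cannot be verb — rule 3 would then fail for every completion. It is conjunction.
So the tagging must be: conjunction verb verb determiner determiner conjunction.
Rule-by-rule: rule 1 holds; rule 2 holds; rule 3 holds.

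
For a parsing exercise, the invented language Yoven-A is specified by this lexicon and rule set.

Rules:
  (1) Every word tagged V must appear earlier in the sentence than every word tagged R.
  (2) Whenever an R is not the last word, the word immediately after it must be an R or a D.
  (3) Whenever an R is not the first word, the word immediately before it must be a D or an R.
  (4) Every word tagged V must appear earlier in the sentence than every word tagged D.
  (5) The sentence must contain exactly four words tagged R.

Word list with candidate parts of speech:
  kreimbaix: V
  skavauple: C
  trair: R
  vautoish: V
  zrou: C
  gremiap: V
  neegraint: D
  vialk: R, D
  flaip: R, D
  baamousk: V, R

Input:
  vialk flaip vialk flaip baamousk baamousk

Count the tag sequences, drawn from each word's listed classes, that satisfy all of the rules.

Candidates per position — 1:vialk {R,D}; 2:flaip {R,D}; 3:vialk {R,D}; 4:flaip {R,D}; 5:baamousk {V,R}; 6:baamousk {V,R}.
There are 64 candidate sequences in total.
Checking each against the rules leaves 6 sequences.
Count = 6.

6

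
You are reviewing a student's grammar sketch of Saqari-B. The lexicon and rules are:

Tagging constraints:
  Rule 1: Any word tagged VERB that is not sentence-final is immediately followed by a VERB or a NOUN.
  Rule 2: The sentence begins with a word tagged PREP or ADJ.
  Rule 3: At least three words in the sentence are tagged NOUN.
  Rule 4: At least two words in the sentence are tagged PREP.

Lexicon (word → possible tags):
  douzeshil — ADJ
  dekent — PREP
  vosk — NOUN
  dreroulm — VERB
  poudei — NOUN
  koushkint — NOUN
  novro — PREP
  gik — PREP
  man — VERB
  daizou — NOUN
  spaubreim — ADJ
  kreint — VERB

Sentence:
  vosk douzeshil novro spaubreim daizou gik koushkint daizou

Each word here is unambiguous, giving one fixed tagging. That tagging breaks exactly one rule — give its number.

Fixed tagging: NOUN ADJ PREP ADJ NOUN PREP NOUN NOUN.
Checking each rule: R1 pass, R2 fail, R3 pass, R4 pass.
Only rule 2 fails.

2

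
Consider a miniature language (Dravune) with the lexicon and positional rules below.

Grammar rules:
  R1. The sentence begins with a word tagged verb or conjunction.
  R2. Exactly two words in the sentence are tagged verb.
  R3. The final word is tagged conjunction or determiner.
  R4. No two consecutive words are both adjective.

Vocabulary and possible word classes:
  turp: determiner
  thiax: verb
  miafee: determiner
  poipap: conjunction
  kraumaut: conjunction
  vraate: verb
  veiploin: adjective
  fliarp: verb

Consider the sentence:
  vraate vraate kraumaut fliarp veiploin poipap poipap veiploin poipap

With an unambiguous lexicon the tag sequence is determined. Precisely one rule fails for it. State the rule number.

Fixed tagging: verb verb conjunction verb adjective conjunction conjunction adjective conjunction.
Applying the rules: R1 pass, R2 fail, R3 pass, R4 pass.
Only rule 2 fails.

2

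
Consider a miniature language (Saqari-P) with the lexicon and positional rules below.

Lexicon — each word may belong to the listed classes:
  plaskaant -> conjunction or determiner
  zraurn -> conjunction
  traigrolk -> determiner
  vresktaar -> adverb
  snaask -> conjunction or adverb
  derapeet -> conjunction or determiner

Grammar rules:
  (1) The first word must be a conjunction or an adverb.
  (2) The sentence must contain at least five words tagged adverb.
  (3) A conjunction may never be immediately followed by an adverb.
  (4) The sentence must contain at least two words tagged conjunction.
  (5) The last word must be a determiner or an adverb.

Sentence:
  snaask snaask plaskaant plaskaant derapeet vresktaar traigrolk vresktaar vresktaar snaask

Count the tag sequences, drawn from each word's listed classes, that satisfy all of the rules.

Candidates per position — 1:snaask {conjunction,adverb}; 2:snaask {conjunction,adverb}; 3:plaskaant {conjunction,determiner}; 4:plaskaant {conjunction,determiner}; 5:derapeet {conjunction,determiner}; 6:vresktaar {adverb}; 7:traigrolk {determiner}; 8:vresktaar {adverb}; 9:vresktaar {adverb}; 10:snaask {conjunction,adverb}.
There are 64 candidate sequences in total.
The sequences that satisfy every rule: adverb conjunction conjunction conjunction determiner adverb determiner adverb adverb adverb; adverb conjunction conjunction determiner determiner adverb determiner adverb adverb adverb; adverb conjunction determiner conjunction determiner adverb determiner adverb adverb adverb; adverb adverb conjunction conjunction determiner adverb determiner adverb adverb adverb.
Count = 4.

4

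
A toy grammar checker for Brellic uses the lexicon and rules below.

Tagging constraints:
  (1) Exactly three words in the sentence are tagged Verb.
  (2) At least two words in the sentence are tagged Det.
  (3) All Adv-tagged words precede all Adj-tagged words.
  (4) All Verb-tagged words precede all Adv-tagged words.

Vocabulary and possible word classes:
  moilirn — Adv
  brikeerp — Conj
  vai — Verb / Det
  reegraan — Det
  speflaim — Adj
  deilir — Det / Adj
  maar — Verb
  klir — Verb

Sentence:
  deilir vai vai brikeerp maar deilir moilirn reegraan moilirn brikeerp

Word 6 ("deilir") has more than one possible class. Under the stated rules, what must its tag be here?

Candidates per position — 1:deilir {Det,Adj}; 2:vai {Verb,Det}; 3:vai {Verb,Det}; 4:brikeerp {Conj}; 5:maar {Verb}; 6:deilir {Det,Adj}; 7:moilirn {Adv}; 8:reegraan {Det}; 9:moilirn {Adv}; 10:brikeerp {Conj}.
At position 1, choosing Adj makes rule 3 impossible to satisfy; hence Det.
At position 2, choosing Det makes rule 1 impossible to satisfy; hence Verb.
At position 3, choosing Det makes rule 1 impossible to satisfy; hence Verb.
At position 6, choosing Adj makes rule 3 impossible to satisfy; hence Det.
The unique satisfying tagging is: Det Verb Verb Conj Verb Det Adv Det Adv Conj.
Rule-by-rule: rule 1 ok; rule 2 ok; rule 3 ok; rule 4 ok.

Det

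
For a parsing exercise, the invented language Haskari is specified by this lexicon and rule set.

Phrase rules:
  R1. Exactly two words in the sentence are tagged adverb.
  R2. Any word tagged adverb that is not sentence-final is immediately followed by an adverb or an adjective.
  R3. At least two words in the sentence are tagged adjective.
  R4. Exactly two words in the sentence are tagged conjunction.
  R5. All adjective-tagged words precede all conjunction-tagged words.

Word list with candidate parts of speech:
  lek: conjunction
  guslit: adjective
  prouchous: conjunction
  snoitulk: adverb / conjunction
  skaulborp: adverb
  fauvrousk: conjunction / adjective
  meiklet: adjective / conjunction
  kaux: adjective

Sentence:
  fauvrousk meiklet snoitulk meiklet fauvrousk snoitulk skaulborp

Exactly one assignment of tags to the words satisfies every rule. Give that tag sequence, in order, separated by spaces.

Candidates per position — 1:fauvrousk {conjunction,adjective}; 2:meiklet {adjective,conjunction}; 3:snoitulk {adverb,conjunction}; 4:meiklet {adjective,conjunction}; 5:fauvrousk {conjunction,adjective}; 6:snoitulk {adverb,conjunction}; 7:skaulborp {adverb}.
The remaining ambiguous positions (1, 2, 3, 4, 5, 6) are resolved jointly — only one combination satisfies every rule.
That leaves exactly one tagging: adjective adjective adverb adjective conjunction conjunction adverb.
Check: rule 1 ok; rule 2 ok; rule 3 ok; rule 4 ok; rule 5 ok.

adjective adjective adverb adjective conjunction conjunction adverb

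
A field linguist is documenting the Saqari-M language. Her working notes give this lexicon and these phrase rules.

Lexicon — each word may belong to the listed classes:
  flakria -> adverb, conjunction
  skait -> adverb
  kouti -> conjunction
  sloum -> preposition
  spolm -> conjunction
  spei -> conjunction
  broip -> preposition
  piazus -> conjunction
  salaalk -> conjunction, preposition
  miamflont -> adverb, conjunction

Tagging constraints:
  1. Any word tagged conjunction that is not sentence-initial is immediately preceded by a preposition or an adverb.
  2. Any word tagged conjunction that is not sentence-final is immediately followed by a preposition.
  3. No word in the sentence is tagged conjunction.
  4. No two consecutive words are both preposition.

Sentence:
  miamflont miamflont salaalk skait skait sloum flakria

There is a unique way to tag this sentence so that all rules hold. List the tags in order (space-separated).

Candidates per position — 1:miamflont {adverb,conjunction}; 2:miamflont {adverb,conjunction}; 3:salaalk {conjunction,preposition}; 4:skait {adverb}; 5:skait {adverb}; 6:sloum {preposition}; 7:flakria {adverb,conjunction}.
Position 1: conjunction is ruled out by rule 2; that leaves adverb.
Position 2: conjunction is ruled out by rule 3; that leaves adverb.
Position 3: conjunction is ruled out by rule 2; that leaves preposition.
Position 7: conjunction is ruled out by rule 3; that leaves adverb.
The unique satisfying tagging is: adverb adverb preposition adverb adverb preposition adverb.
Check: rule 1 holds; rule 2 holds; rule 3 holds; rule 4 holds.

adverb adverb preposition adverb adverb preposition adverb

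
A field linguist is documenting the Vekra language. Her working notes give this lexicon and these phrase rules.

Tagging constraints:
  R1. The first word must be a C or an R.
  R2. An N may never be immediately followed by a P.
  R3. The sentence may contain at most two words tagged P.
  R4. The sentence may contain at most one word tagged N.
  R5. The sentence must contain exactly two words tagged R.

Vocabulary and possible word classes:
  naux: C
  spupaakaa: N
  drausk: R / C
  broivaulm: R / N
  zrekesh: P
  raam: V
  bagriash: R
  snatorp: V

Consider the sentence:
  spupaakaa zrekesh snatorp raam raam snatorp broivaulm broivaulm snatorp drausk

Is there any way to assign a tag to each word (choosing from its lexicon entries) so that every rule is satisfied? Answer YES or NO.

Candidates per position — 1:spupaakaa {N}; 2:zrekesh {P}; 3:snatorp {V}; 4:raam {V}; 5:raam {V}; 6:snatorp {V}; 7:broivaulm {R,N}; 8:broivaulm {R,N}; 9:snatorp {V}; 10:drausk {R,C}.
Rule 1 cannot be satisfied by any choice of tags from the lexicon.
So there is no consistent tagging.

NO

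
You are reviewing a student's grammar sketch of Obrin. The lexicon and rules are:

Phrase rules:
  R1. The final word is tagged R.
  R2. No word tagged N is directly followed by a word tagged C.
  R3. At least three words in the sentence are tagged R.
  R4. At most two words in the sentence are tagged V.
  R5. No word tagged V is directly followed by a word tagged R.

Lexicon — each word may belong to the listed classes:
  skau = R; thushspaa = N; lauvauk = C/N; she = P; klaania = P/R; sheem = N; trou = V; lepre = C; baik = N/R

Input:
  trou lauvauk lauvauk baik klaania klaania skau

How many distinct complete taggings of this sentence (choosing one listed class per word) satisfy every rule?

Candidates per position — 1:trou {V}; 2:lauvauk {C,N}; 3:lauvauk {C,N}; 4:baik {N,R}; 5:klaania {P,R}; 6:klaania {P,R}; 7:skau {R}.
There are 32 candidate sequences in total.
Checking each against the rules leaves 12 sequences.
Count = 12.

12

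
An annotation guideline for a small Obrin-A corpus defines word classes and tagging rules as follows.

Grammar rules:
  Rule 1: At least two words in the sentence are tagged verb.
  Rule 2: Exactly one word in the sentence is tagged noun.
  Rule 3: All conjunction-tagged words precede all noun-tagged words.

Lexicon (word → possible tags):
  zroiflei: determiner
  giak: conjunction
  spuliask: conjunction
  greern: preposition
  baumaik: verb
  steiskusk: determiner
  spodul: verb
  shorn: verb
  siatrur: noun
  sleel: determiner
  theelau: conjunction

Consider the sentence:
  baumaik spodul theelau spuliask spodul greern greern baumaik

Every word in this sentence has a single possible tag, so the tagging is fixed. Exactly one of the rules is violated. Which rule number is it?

2

Fixed tagging: verb verb conjunction conjunction verb preposition preposition verb.
Applying the rules: R1 holds, R2 violated, R3 holds.
Only rule 2 fails.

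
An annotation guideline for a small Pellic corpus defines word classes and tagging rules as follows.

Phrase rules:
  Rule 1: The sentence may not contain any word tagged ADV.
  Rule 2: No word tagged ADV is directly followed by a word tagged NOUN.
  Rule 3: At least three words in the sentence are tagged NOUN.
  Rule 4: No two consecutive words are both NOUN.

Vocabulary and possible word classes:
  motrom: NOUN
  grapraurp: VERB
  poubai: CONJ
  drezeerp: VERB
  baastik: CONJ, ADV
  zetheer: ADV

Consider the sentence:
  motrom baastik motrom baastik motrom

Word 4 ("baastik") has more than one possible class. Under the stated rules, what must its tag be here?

Candidates per position — 1:motrom {NOUN}; 2:baastik {CONJ,ADV}; 3:motrom {NOUN}; 4:baastik {CONJ,ADV}; 5:motrom {NOUN}.
Position 2: ADV is ruled out by rule 1; that leaves CONJ.
Position 4: ADV is ruled out by rule 1; that leaves CONJ.
That leaves exactly one tagging: NOUN CONJ NOUN CONJ NOUN.
Check: rule 1 satisfied; rule 2 satisfied; rule 3 satisfied; rule 4 satisfied.

CONJ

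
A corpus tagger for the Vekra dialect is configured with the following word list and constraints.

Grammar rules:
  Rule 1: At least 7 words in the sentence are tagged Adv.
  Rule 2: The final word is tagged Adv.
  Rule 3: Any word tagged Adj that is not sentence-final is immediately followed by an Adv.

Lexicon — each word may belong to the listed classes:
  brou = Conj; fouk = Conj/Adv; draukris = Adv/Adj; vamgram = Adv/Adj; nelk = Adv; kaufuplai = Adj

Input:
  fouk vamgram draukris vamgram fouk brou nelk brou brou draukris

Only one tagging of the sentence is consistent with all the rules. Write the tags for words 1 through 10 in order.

Candidates per position — 1:fouk {Conj,Adv}; 2:vamgram {Adv,Adj}; 3:draukris {Adv,Adj}; 4:vamgram {Adv,Adj}; 5:fouk {Conj,Adv}; 6:brou {Conj}; 7:nelk {Adv}; 8:brou {Conj}; 9:brou {Conj}; 10:draukris {Adv,Adj}.
Position 1: Conj is ruled out by rule 1; that leaves Adv.
Position 2: Adj is ruled out by rule 1; that leaves Adv.
Position 3: Adj is ruled out by rule 1; that leaves Adv.
Position 4: Adj is ruled out by rule 1; that leaves Adv.
Position 5: Conj is ruled out by rule 1; that leaves Adv.
Position 10: Adj is ruled out by rule 1; that leaves Adv.
The unique satisfying tagging is: Adv Adv Adv Adv Adv Conj Adv Conj Conj Adv.
Check: rule 1 ok; rule 2 ok; rule 3 ok.

Adv Adv Adv Adv Adv Conj Adv Conj Conj Adv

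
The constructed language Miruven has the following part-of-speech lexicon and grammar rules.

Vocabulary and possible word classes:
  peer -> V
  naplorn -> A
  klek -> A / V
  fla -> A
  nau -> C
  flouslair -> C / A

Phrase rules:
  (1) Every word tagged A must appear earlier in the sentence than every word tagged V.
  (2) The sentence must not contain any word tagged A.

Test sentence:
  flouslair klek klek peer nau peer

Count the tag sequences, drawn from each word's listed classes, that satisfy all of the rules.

Candidates per position — 1:flouslair {C,A}; 2:klek {A,V}; 3:klek {A,V}; 4:peer {V}; 5:nau {C}; 6:peer {V}.
There are 8 candidate sequences in total.
The sequences that satisfy every rule: C V V V C V.
Count = 1.

1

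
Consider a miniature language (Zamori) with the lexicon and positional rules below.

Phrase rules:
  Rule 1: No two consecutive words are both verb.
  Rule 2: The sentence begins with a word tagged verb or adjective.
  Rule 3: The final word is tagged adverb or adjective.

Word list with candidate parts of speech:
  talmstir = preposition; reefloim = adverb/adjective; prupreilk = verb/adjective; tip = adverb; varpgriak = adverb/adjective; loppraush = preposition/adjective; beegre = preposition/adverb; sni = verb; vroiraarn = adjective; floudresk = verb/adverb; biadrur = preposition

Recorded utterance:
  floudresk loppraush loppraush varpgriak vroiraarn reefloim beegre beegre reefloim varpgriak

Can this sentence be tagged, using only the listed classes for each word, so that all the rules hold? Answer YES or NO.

YES

Candidates per position — 1:floudresk {verb,adverb}; 2:loppraush {preposition,adjective}; 3:loppraush {preposition,adjective}; 4:varpgriak {adverb,adjective}; 5:vroiraarn {adjective}; 6:reefloim {adverb,adjective}; 7:beegre {preposition,adverb}; 8:beegre {preposition,adverb}; 9:reefloim {adverb,adjective}; 10:varpgriak {adverb,adjective}.
One satisfying assignment: verb preposition adjective adjective adjective adverb adverb adverb adverb adverb.
Rule-by-rule: rule 1 satisfied; rule 2 satisfied; rule 3 satisfied.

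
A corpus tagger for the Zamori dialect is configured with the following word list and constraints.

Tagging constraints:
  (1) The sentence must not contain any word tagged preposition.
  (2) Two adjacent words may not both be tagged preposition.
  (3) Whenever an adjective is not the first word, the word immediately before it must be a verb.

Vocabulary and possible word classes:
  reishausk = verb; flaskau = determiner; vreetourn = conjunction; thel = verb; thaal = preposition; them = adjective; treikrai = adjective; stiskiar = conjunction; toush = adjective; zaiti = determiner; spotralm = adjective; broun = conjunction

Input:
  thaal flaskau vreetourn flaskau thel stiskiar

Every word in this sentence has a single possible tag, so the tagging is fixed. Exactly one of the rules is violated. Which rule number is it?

1

Fixed tagging: preposition determiner conjunction determiner verb conjunction.
Rule check: R1 fail, R2 pass, R3 pass.
Only rule 1 fails.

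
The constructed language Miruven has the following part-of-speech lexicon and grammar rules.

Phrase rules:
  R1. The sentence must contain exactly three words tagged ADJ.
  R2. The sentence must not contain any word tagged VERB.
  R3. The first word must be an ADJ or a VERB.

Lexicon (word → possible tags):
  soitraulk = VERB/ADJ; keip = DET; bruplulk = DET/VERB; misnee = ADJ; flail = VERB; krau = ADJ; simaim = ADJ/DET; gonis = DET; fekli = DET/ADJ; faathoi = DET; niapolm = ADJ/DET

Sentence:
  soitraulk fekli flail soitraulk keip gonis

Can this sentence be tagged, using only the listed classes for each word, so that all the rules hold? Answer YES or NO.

NO

Candidates per position — 1:soitraulk {VERB,ADJ}; 2:fekli {DET,ADJ}; 3:flail {VERB}; 4:soitraulk {VERB,ADJ}; 5:keip {DET}; 6:gonis {DET}.
Rule 2 cannot be satisfied by any choice of tags from the lexicon.
So there is no consistent tagging.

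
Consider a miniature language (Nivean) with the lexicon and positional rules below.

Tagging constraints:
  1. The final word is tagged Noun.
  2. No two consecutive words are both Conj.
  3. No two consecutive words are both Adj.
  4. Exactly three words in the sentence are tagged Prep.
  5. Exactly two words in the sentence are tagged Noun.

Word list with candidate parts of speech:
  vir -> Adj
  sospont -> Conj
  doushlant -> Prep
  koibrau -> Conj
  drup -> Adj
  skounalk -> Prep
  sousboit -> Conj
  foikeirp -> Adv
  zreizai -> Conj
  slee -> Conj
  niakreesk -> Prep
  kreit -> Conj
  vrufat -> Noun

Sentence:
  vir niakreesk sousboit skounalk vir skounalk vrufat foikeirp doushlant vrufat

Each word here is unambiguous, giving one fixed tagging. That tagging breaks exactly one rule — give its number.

Fixed tagging: Adj Prep Conj Prep Adj Prep Noun Adv Prep Noun.
Checking each rule: R1 ok, R2 ok, R3 ok, R4 fails, R5 ok.
Only rule 4 fails.

4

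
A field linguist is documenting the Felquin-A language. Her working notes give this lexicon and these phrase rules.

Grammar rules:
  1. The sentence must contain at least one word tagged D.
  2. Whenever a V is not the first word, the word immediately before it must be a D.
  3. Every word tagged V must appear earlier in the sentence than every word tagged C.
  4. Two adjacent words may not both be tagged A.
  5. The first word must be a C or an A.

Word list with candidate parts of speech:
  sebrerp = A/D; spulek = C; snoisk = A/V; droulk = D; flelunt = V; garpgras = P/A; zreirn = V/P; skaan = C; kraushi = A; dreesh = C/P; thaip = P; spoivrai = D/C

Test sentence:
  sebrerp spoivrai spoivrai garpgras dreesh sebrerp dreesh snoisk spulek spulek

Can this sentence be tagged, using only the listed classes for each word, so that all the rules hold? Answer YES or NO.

YES

Candidates per position — 1:sebrerp {A,D}; 2:spoivrai {D,C}; 3:spoivrai {D,C}; 4:garpgras {P,A}; 5:dreesh {C,P}; 6:sebrerp {A,D}; 7:dreesh {C,P}; 8:snoisk {A,V}; 9:spulek {C}; 10:spulek {C}.
One satisfying assignment: A D C A P D P A C C.
Verifying each rule — rule 1 ok; rule 2 ok; rule 3 ok; rule 4 ok; rule 5 ok.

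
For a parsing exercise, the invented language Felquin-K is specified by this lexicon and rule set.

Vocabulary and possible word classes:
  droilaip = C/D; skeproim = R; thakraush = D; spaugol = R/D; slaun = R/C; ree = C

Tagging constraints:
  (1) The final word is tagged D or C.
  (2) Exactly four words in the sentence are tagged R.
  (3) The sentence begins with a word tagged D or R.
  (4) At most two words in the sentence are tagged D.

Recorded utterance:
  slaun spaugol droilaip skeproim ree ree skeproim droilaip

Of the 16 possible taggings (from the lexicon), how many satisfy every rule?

Candidates per position — 1:slaun {R,C}; 2:spaugol {R,D}; 3:droilaip {C,D}; 4:skeproim {R}; 5:ree {C}; 6:ree {C}; 7:skeproim {R}; 8:droilaip {C,D}.
There are 16 candidate sequences in total.
The sequences that satisfy every rule: R R C R C C R C; R R C R C C R D; R R D R C C R C; R R D R C C R D.
Count = 4.

4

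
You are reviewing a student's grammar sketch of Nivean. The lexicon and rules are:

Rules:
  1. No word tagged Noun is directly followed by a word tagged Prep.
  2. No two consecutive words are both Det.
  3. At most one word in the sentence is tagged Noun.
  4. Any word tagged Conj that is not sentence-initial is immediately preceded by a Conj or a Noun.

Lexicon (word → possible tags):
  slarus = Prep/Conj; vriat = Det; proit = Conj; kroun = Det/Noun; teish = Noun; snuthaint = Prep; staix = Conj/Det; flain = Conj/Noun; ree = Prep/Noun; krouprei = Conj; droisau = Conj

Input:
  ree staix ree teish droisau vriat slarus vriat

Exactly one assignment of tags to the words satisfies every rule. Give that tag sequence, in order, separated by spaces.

Prep Det Prep Noun Conj Det Prep Det

Candidates per position — 1:ree {Prep,Noun}; 2:staix {Conj,Det}; 3:ree {Prep,Noun}; 4:teish {Noun}; 5:droisau {Conj}; 6:vriat {Det}; 7:slarus {Prep,Conj}; 8:vriat {Det}.
Position 1: tagging it Noun would leave rule 3 unsatisfiable, so it must be Prep.
Position 2: tagging it Conj would leave rule 4 unsatisfiable, so it must be Det.
Position 3: tagging it Noun would leave rule 3 unsatisfiable, so it must be Prep.
Position 7: tagging it Conj would leave rule 4 unsatisfiable, so it must be Prep.
The only consistent sequence is: Prep Det Prep Noun Conj Det Prep Det.
Checking: rule 1 ✓; rule 2 ✓; rule 3 ✓; rule 4 ✓.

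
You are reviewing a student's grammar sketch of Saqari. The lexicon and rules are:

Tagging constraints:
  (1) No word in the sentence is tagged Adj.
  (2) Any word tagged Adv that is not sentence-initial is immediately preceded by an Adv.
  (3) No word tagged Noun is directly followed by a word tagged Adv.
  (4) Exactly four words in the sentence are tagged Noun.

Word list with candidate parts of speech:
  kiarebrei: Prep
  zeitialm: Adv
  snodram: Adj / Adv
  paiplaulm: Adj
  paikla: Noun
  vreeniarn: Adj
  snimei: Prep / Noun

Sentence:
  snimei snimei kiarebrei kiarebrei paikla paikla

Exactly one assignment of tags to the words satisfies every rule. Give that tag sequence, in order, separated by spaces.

Noun Noun Prep Prep Noun Noun

Candidates per position — 1:snimei {Prep,Noun}; 2:snimei {Prep,Noun}; 3:kiarebrei {Prep}; 4:kiarebrei {Prep}; 5:paikla {Noun}; 6:paikla {Noun}.
Position 1: tagging it Prep would leave rule 4 unsatisfiable, so it must be Noun.
Position 2: tagging it Prep would leave rule 4 unsatisfiable, so it must be Noun.
That leaves exactly one tagging: Noun Noun Prep Prep Noun Noun.
Rule-by-rule: rule 1 ✓; rule 2 ✓; rule 3 ✓; rule 4 ✓.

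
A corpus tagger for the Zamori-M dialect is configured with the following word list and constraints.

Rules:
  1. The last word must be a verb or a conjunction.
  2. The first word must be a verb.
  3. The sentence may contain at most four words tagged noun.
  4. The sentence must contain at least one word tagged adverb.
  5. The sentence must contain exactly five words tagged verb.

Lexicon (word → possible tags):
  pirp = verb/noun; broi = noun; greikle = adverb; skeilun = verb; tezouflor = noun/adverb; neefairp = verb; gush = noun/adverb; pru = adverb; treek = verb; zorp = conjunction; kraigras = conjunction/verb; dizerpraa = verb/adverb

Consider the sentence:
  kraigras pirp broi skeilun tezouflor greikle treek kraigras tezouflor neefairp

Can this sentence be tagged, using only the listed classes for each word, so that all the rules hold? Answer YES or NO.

Candidates per position — 1:kraigras {conjunction,verb}; 2:pirp {verb,noun}; 3:broi {noun}; 4:skeilun {verb}; 5:tezouflor {noun,adverb}; 6:greikle {adverb}; 7:treek {verb}; 8:kraigras {conjunction,verb}; 9:tezouflor {noun,adverb}; 10:neefairp {verb}.
One satisfying assignment: verb noun noun verb adverb adverb verb verb adverb verb.
Checking: rule 1 ✓; rule 2 ✓; rule 3 ✓; rule 4 ✓; rule 5 ✓.

YES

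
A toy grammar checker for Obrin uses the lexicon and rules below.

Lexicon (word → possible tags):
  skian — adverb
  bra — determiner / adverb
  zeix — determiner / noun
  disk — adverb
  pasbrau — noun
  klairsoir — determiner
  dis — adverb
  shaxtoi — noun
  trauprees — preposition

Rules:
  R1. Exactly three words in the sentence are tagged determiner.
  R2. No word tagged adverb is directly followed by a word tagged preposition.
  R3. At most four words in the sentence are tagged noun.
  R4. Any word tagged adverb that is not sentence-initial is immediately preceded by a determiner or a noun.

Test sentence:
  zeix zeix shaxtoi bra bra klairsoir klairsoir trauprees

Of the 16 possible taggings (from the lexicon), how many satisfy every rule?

Candidates per position — 1:zeix {determiner,noun}; 2:zeix {determiner,noun}; 3:shaxtoi {noun}; 4:bra {determiner,adverb}; 5:bra {determiner,adverb}; 6:klairsoir {determiner}; 7:klairsoir {determiner}; 8:trauprees {preposition}.
There are 16 candidate sequences in total.
The sequences that satisfy every rule: noun noun noun determiner adverb determiner determiner preposition; noun noun noun adverb determiner determiner determiner preposition.
Count = 2.

2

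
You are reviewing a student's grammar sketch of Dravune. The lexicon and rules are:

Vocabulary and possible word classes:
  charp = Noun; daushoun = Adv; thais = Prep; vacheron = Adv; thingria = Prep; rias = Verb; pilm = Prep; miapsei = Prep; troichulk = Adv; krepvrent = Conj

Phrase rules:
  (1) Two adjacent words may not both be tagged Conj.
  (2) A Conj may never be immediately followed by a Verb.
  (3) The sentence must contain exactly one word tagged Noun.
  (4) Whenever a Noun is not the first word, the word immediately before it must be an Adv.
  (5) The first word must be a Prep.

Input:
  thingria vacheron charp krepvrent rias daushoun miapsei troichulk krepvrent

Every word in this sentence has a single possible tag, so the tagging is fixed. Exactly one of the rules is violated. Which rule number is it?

2

Fixed tagging: Prep Adv Noun Conj Verb Adv Prep Adv Conj.
Rule check: R1 holds, R2 violated, R3 holds, R4 holds, R5 holds.
Only rule 2 fails.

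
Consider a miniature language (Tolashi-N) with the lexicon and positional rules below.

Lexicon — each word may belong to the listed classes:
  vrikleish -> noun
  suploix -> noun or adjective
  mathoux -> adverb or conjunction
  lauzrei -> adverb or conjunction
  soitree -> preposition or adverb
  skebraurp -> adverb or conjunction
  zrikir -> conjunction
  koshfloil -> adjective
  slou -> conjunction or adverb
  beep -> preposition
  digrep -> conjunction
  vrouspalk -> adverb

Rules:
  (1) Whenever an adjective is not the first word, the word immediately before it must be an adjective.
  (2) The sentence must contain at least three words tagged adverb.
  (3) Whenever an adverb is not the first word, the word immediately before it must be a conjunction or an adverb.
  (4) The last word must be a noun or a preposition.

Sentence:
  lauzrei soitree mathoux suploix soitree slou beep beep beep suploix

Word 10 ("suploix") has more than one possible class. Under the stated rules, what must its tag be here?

Candidates per position — 1:lauzrei {adverb,conjunction}; 2:soitree {preposition,adverb}; 3:mathoux {adverb,conjunction}; 4:suploix {noun,adjective}; 5:soitree {preposition,adverb}; 6:slou {conjunction,adverb}; 7:beep {preposition}; 8:beep {preposition}; 9:beep {preposition}; 10:suploix {noun,adjective}.
Word 4 cannot be adjective — rule 1 would then fail for every completion. It is noun.
Word 5 cannot be adverb — rule 3 would then fail for every completion. It is preposition.
Word 6 cannot be adverb — rule 3 would then fail for every completion. It is conjunction.
Word 10 cannot be adjective — rule 1 would then fail for every completion. It is noun.
Word 1 cannot be conjunction — rule 2 would then fail for every completion. It is adverb.
Word 2 cannot be preposition — rule 2 would then fail for every completion. It is adverb.
Word 3 cannot be conjunction — rule 2 would then fail for every completion. It is adverb.
The unique satisfying tagging is: adverb adverb adverb noun preposition conjunction preposition preposition preposition noun.
Rule-by-rule: rule 1 holds; rule 2 holds; rule 3 holds; rule 4 holds.

noun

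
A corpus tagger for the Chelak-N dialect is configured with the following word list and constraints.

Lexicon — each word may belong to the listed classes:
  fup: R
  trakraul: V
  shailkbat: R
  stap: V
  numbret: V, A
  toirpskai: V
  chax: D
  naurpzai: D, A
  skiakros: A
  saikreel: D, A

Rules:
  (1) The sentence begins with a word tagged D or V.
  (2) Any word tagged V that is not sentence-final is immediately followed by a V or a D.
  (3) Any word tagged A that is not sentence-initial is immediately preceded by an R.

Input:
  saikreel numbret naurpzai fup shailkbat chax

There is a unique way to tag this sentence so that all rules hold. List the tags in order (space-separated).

Candidates per position — 1:saikreel {D,A}; 2:numbret {V,A}; 3:naurpzai {D,A}; 4:fup {R}; 5:shailkbat {R}; 6:chax {D}.
If word 1 were A, no tagging could satisfy rule 1; so word 1 is D.
If word 2 were A, no tagging could satisfy rule 3; so word 2 is V.
If word 3 were A, no tagging could satisfy rule 2; so word 3 is D.
The only consistent sequence is: D V D R R D.
Rule-by-rule: rule 1 ✓; rule 2 ✓; rule 3 ✓.

D V D R R D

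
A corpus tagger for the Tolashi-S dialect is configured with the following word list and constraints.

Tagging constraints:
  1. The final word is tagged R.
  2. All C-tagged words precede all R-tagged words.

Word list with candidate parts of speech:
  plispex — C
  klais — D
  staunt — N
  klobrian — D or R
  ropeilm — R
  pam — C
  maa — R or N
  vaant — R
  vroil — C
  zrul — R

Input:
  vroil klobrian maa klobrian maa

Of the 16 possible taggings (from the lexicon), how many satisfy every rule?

8

Candidates per position — 1:vroil {C}; 2:klobrian {D,R}; 3:maa {R,N}; 4:klobrian {D,R}; 5:maa {R,N}.
There are 16 candidate sequences in total.
Checking each against the rules leaves 8 sequences.
Count = 8.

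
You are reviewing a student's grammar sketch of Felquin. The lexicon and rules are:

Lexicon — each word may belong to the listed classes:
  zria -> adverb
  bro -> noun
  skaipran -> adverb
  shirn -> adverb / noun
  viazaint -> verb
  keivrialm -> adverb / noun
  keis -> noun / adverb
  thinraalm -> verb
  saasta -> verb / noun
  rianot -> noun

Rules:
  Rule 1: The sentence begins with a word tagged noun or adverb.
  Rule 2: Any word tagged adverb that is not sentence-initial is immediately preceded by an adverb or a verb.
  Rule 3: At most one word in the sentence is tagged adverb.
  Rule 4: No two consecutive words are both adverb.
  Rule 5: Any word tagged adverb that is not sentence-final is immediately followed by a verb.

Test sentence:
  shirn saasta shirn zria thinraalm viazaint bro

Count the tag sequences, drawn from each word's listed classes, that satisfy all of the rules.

Candidates per position — 1:shirn {adverb,noun}; 2:saasta {verb,noun}; 3:shirn {adverb,noun}; 4:zria {adverb}; 5:thinraalm {verb}; 6:viazaint {verb}; 7:bro {noun}.
There are 8 candidate sequences in total.
Every candidate sequence violates at least one rule; no consistent tagging exists.
Count = 0.

0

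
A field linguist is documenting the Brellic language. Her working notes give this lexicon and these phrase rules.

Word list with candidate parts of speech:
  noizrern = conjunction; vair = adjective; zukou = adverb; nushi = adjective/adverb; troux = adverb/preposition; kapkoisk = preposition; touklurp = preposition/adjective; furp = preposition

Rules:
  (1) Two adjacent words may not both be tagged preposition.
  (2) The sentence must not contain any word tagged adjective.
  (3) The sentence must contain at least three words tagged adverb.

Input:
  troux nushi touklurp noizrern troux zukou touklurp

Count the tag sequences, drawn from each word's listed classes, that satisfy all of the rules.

Candidates per position — 1:troux {adverb,preposition}; 2:nushi {adjective,adverb}; 3:touklurp {preposition,adjective}; 4:noizrern {conjunction}; 5:troux {adverb,preposition}; 6:zukou {adverb}; 7:touklurp {preposition,adjective}.
There are 32 candidate sequences in total.
The sequences that satisfy every rule: adverb adverb preposition conjunction adverb adverb preposition; adverb adverb preposition conjunction preposition adverb preposition; preposition adverb preposition conjunction adverb adverb preposition.
Count = 3.

3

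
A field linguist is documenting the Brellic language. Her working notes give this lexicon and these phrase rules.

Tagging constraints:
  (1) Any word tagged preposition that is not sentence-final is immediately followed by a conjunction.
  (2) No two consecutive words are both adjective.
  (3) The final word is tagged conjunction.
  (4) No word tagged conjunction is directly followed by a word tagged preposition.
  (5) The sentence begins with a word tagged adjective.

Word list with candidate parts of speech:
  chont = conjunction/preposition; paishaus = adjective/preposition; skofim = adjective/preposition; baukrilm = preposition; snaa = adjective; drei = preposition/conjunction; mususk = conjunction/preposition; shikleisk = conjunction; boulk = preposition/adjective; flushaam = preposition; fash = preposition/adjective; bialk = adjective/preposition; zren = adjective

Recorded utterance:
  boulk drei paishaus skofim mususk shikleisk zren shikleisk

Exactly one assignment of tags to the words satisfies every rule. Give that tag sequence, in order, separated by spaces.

adjective conjunction adjective preposition conjunction conjunction adjective conjunction

Candidates per position — 1:boulk {preposition,adjective}; 2:drei {preposition,conjunction}; 3:paishaus {adjective,preposition}; 4:skofim {adjective,preposition}; 5:mususk {conjunction,preposition}; 6:shikleisk {conjunction}; 7:zren {adjective}; 8:shikleisk {conjunction}.
If word 1 were preposition, no tagging could satisfy rule 5; so word 1 is adjective.
If word 2 were preposition, no tagging could satisfy rule 1; so word 2 is conjunction.
If word 3 were preposition, no tagging could satisfy rule 1; so word 3 is adjective.
If word 4 were adjective, no tagging could satisfy rule 2; so word 4 is preposition.
If word 5 were preposition, no tagging could satisfy rule 1; so word 5 is conjunction.
That leaves exactly one tagging: adjective conjunction adjective preposition conjunction conjunction adjective conjunction.
Verifying each rule — rule 1 satisfied; rule 2 satisfied; rule 3 satisfied; rule 4 satisfied; rule 5 satisfied.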